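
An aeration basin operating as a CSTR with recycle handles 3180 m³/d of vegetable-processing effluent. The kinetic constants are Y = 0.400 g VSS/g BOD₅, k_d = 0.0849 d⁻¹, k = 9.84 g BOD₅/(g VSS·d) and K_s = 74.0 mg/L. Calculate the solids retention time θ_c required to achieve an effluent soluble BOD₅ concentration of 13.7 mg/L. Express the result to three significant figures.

From 1/θ_c = Y·k·S/(K_s + S) − k_d: Y·k·S/(K_s+S) = 0.400 × 9.84 × 13.7 / (74.0 + 13.7) = 0.6149 d⁻¹.
1/θ_c = 0.6149 − 0.0849 = 0.5300 d⁻¹, so θ_c = 1.887 d.

θ_c ≈ 1.89 d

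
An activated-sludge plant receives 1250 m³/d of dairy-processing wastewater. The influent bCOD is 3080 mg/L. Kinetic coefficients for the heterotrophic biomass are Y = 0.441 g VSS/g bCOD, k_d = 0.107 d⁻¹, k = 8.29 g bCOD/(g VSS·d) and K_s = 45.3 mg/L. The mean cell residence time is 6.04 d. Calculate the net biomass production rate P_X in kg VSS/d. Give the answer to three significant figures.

For a completely mixed reactor with recycle the Lawrence–McCarty relation gives S = K_s·(1 + k_d·θ_c) / [θ_c·(Y·k − k_d) − 1] = 45.3 × (1 + 0.107 × 6.04) / [6.04 × (0.441 × 8.29 − 0.107) − 1] = 74.58 / 20.44 = 3.649 mg/L.
Observed yield with endogenous decay: Y_obs = Y / (1 + k_d·θ_c) = 0.441 / (1 + 0.107 × 6.04) = 0.441 / 1.646 = 0.2679 g VSS/g bCOD.
Substrate removed = Q·(S₀ − S) = 1250 m³/d × (3080 − 3.65) g/m³ = 3.85×10^6 g/d = 3845 kg/d.
Biomass produced: P_X = Y_obs·Q·ΔS = 0.2679 × 3845 ≈ 1030 kg VSS/d.

P_X ≈ 1030 kg VSS/d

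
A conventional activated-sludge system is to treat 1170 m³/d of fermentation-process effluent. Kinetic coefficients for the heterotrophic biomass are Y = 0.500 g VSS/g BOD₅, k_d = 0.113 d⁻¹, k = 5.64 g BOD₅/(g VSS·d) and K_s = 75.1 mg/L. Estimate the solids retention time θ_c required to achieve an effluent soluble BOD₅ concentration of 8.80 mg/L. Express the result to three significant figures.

From 1/θ_c = Y·k·S/(K_s + S) − k_d: Y·k·S/(K_s+S) = 0.500 × 5.64 × 8.80 / (75.1 + 8.80) = 0.2958 d⁻¹.
θ_c = 1/(μ − k_d) = 1/(0.2958 − 0.113) = 1/0.1828 = 5.471 d.

θ_c ≈ 5.47 d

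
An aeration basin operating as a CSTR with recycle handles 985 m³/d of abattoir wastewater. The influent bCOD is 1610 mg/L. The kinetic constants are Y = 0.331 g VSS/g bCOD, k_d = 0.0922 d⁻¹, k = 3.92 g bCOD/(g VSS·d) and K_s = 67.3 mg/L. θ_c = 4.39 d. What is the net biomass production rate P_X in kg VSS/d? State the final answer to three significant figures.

For a completely mixed reactor with recycle the Lawrence–McCarty relation gives S = K_s·(1 + k_d·θ_c) / [θ_c·(Y·k − k_d) − 1] = 67.3 × (1 + 0.0922 × 4.39) / [4.39 × (0.331 × 3.92 − 0.0922) − 1] = 94.54 / 4.291 = 22.03 mg/L.
Y_obs = Y / (1 + k_d θ_c) = 0.331 / (1 + 0.0922 × 4.39) = 0.331 / 1.405 = 0.2356.
Q·(S₀ − S) = 985 × (1610 − 22.0) × 10⁻³ = 1564 kg/d removed.
Biomass produced: P_X = Y_obs·Q·ΔS = 0.2356 × 1564 ≈ 368.6 kg VSS/d.

P_X ≈ 369 kg VSS/d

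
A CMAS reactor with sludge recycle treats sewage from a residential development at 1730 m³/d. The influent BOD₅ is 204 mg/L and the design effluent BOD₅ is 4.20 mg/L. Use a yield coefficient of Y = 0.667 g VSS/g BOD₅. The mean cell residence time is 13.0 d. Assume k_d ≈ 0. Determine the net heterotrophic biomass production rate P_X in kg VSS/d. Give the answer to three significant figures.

P_X ≈ 231 kg VSS/d

With endogenous decay neglected, the observed yield equals the true yield: Y_obs = Y = 0.667 g VSS/g BOD₅.
Substrate removed = Q·(S₀ − S) = 1730 m³/d × (204 − 4.20) g/m³ = 3.46×10^5 g/d = 345.7 kg/d.
Net biomass production P_X = Y_obs × Q·(S₀ − S) = 0.6670 × 345.7 = 230.6 kg VSS/d.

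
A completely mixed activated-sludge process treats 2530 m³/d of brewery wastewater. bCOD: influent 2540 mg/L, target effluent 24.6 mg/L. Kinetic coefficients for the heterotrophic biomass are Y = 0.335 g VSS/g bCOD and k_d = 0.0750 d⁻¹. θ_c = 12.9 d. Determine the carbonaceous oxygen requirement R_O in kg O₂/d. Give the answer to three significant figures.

Observed yield with endogenous decay: Y_obs = Y / (1 + k_d·θ_c) = 0.335 / (1 + 0.0750 × 12.9) = 0.335 / 1.968 = 0.1703 g VSS/g bCOD.
ΔS = 2540 − 24.6 = 2515 mg/L, so the substrate removal rate is 2530 × 2515/1000 = 6364 kg bCOD/d.
Biomass synthesised: P_X = Y_obs × 6364 = 1084 kg VSS/d.
R_O = Q·ΔS − 1.42 P_X = 6364 − 1539 = 4825 kg O₂/d.

R_O ≈ 4830 kg O₂/d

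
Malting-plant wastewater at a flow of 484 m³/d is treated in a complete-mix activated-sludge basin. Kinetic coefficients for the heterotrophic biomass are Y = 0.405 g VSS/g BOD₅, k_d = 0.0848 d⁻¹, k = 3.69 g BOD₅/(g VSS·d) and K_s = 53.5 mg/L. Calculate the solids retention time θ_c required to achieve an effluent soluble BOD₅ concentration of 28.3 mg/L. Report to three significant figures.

θ_c ≈ 2.31 d

From 1/θ_c = Y·k·S/(K_s + S) − k_d: Y·k·S/(K_s+S) = 0.405 × 3.69 × 28.3 / (53.5 + 28.3) = 0.5170 d⁻¹.
1/θ_c = 0.5170 − 0.0848 = 0.4322 d⁻¹, so θ_c = 2.314 d.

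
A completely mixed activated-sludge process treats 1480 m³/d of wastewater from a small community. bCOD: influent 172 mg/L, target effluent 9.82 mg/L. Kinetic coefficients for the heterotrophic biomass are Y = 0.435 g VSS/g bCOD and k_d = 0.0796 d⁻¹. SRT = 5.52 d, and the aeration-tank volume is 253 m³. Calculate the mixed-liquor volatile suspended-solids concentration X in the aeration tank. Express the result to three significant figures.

Solving the biomass balance for X: X = Y Q (S₀−S) θ_c / [V (1+k_d θ_c)] = 0.435 × 1480 × (172 − 9.82) × 5.52 / [253 × (1 + 0.0796 × 5.52)] = 1583 mg/L.

X ≈ 1580 mg/L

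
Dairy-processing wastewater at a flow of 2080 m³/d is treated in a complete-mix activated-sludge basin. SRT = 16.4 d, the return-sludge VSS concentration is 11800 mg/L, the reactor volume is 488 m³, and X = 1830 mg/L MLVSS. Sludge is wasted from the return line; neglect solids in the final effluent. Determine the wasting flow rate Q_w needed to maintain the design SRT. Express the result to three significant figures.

Q_w ≈ 4.61 m³/d

θ_c = V·X/(Q_w·X_r) when wasting from the recycle, so Q_w = V·X/(θ_c·X_r) = 488.0 × 1830 / (16.4 × 11800) = 4.615 m³/d.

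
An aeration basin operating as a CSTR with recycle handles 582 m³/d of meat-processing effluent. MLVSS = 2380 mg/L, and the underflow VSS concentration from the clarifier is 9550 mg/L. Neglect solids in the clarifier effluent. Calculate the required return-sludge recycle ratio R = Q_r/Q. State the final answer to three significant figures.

R ≈ 0.332

R = Q_r/Q = X/(X_r − X) = 2380 / (9550 − 2380) = 0.3319.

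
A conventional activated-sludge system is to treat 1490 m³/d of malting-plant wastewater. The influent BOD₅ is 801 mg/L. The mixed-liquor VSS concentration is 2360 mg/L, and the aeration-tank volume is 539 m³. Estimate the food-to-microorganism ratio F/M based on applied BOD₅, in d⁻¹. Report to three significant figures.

F/M = applied load / biomass = Q·S₀/(V·X) = 1490 × 801 / (539.0 × 2360) = 0.9382 d⁻¹.

F/M ≈ 0.938 d⁻¹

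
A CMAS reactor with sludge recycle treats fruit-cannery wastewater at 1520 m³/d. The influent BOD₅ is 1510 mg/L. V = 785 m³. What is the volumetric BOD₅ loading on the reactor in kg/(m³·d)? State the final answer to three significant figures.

L_v = Q S₀ / V = 1520 × 1510 × 10⁻³ / 785.0 = 2.924 kg/(m³·d).

L_v ≈ 2.92 kg BOD₅/(m³·d)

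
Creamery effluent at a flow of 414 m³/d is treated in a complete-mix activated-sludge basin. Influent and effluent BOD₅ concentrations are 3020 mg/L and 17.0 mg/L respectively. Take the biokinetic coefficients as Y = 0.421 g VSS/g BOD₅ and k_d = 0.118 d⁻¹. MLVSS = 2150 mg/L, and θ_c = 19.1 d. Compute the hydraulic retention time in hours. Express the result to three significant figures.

Rearranging the biomass balance for a CMAS with decay, V = Y·Q·ΔS·θ_c / [X·(1+k_d θ_c)] = 0.421 × 414 × (3020 − 17.0) × 19.1 / [2150 × (1 + 0.118 × 19.1)] = 10×10^6 / 6996 = 1429 m³.
HRT = V/Q = 1429 m³ / 414 m³·d⁻¹ = 3.452 d × 24 = 82.84 h.

τ ≈ 82.8 h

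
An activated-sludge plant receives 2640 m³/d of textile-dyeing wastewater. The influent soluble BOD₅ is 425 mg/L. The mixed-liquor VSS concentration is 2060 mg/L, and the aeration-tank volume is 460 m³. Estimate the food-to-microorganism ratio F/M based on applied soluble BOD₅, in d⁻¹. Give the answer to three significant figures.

F/M = applied load / biomass = Q·S₀/(V·X) = 2640 × 425 / (460.0 × 2060) = 1.184 d⁻¹.

F/M ≈ 1.18 d⁻¹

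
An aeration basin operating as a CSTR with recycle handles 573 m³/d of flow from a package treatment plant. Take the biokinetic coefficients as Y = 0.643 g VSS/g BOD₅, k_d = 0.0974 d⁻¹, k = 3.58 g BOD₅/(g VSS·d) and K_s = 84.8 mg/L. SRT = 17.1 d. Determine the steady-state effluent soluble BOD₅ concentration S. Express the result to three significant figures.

For a completely mixed reactor with recycle the Lawrence–McCarty relation gives S = K_s·(1 + k_d·θ_c) / [θ_c·(Y·k − k_d) − 1] = 84.8 × (1 + 0.0974 × 17.1) / [17.1 × (0.643 × 3.58 − 0.0974) − 1] = 226.0 / 36.70 = 6.159 mg/L.

S ≈ 6.16 mg/L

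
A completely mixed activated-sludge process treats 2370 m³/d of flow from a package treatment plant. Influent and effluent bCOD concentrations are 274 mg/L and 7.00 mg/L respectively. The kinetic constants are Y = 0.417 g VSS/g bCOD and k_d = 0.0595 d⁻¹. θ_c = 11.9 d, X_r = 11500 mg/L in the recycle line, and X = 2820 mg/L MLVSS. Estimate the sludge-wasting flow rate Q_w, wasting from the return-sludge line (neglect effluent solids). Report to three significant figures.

Q_w ≈ 13.4 m³/d

From the SRT design equation V = Y Q (S₀−S) θ_c / [X (1 + k_d θ_c)] = 0.417 × 2370 × (274 − 7.00) × 11.9 / [2820 × (1 + 0.0595 × 11.9)] = 3.14×10^6 / 4817 = 651.9 m³.
θ_c = V·X/(Q_w·X_r) when wasting from the recycle, so Q_w = V·X/(θ_c·X_r) = 651.9 × 2820 / (11.9 × 11500) = 13.43 m³/d.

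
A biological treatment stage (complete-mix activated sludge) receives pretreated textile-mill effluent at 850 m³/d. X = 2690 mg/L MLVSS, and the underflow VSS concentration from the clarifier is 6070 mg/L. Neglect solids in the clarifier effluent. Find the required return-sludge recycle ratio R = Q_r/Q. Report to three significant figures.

R ≈ 0.796

Mass balance around the secondary clarifier (neglecting effluent solids): R = X / (X_r − X) = 2690 / (6070 − 2690) = 0.7959.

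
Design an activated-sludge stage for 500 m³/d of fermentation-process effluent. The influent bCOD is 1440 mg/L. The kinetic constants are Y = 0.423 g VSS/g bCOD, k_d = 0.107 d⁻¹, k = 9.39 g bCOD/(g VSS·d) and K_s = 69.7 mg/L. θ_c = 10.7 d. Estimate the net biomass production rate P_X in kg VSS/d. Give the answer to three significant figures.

From the Monod/SRT balance for a CMAS, S = K_s·(1+k_d θ_c)/[θ_c·(Y k − k_d) − 1] = 69.7 × (1 + 0.107 × 10.7) / [10.7 × (0.423 × 9.39 − 0.107) − 1] = 149.5 / 40.36 = 3.705 mg/L.
Y_obs = Y / (1 + k_d θ_c) = 0.423 / (1 + 0.107 × 10.7) = 0.423 / 2.145 = 0.1972.
Substrate removed = Q·(S₀ − S) = 500 m³/d × (1440 − 3.70) g/m³ = 7.18×10^5 g/d = 718.1 kg/d.
Net biomass production P_X = Y_obs × Q·(S₀ − S) = 0.1972 × 718.1 = 141.6 kg VSS/d.

P_X ≈ 142 kg VSS/d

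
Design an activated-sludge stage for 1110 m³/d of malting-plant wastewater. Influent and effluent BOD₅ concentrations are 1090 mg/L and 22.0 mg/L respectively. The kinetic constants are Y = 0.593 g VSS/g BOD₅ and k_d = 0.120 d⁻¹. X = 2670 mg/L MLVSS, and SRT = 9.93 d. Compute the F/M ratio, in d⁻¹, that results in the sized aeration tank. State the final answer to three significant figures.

F/M ≈ 0.380 d⁻¹

Steady-state biomass mass balance: V·X·(1 + k_d·θ_c) = Y·Q·(S₀ − S)·θ_c, so V = 0.593 × 1110 × (1090 − 22.0) × 9.93 / [2670 × (1 + 0.120 × 9.93)] = 6.98×10^6 / 5852 = 1193 m³.
Food-to-microorganism ratio F/M = Q S₀ / (V X) = 1110 × 1090 / (1193 × 2670) = 0.3799 d⁻¹.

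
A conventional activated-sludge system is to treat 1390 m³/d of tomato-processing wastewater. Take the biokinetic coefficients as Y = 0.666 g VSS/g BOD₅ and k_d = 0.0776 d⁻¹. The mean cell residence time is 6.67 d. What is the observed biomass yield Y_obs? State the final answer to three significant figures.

Y_obs ≈ 0.439 g VSS/g BOD₅

Y_obs = Y / (1 + k_d θ_c) = 0.666 / (1 + 0.0776 × 6.67) = 0.666 / 1.518 = 0.4389.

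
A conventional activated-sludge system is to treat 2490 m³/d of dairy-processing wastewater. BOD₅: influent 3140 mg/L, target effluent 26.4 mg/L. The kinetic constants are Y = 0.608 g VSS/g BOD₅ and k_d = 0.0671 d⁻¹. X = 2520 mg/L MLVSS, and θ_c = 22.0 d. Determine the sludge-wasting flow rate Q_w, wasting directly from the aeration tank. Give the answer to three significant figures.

Steady-state biomass mass balance: V·X·(1 + k_d·θ_c) = Y·Q·(S₀ − S)·θ_c, so V = 0.608 × 2490 × (3140 − 26.4) × 22.0 / [2520 × (1 + 0.0671 × 22.0)] = 1.04×10^8 / 6240 = 16619 m³.
With mixed-liquor wasting, θ_c = V/Q_w, so Q_w = V/θ_c = 16619/22.0 = 755.4 m³/d.

Q_w ≈ 755 m³/d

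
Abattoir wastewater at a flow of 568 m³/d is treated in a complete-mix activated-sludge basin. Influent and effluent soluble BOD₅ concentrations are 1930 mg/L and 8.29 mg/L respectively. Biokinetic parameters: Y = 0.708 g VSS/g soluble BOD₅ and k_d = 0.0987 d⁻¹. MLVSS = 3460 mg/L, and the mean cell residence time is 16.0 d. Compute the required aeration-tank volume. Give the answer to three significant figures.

V ≈ 1390 m³

Steady-state biomass mass balance: V·X·(1 + k_d·θ_c) = Y·Q·(S₀ − S)·θ_c, so V = 0.708 × 568 × (1930 − 8.29) × 16.0 / [3460 × (1 + 0.0987 × 16.0)] = 1.24×10^7 / 8924 = 1386 m³.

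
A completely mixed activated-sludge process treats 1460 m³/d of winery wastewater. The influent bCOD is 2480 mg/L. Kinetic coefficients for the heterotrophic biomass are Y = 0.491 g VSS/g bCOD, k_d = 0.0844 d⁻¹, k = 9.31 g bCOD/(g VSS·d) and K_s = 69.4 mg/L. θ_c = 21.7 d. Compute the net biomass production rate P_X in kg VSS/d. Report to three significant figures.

Effluent substrate depends only on kinetics and SRT: S = K_s(1 + k_d θ_c) / [θ_c(Yk − k_d) − 1] = 69.4 × (1 + 0.0844 × 21.7) / [21.7 × (0.491 × 9.31 − 0.0844) − 1] = 196.5 / 96.36 = 2.039 mg/L.
Correct the yield for decay: Y_obs = Y/(1 + k_d θ_c) = 0.491 / (1 + 0.0844 × 21.7) = 0.491 / 2.831 = 0.1734.
Substrate removed = Q·(S₀ − S) = 1460 m³/d × (2480 − 2.04) g/m³ = 3.62×10^6 g/d = 3618 kg/d.
Net biomass production P_X = Y_obs × Q·(S₀ − S) = 0.1734 × 3618 = 627.4 kg VSS/d.

P_X ≈ 627 kg VSS/d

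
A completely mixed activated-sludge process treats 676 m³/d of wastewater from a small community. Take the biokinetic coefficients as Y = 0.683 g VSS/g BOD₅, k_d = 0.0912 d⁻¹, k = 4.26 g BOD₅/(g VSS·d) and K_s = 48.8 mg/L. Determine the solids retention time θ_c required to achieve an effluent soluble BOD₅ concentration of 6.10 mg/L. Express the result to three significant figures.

θ_c ≈ 4.31 d

Specific growth rate at S = 6.10 mg/L: μ = YkS/(K_s+S) = 0.683·4.26·6.10/(48.8+6.10) = 0.3233 d⁻¹.
Then 1/θ_c = μ − k_d = 0.3233 − 0.0912 = 0.2321 d⁻¹, giving θ_c = 4.309 d.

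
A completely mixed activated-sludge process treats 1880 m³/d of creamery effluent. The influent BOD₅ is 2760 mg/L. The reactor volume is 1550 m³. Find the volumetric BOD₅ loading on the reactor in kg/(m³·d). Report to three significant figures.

L_v ≈ 3.35 kg BOD₅/(m³·d)

L_v = Q S₀ / V = 1880 × 2760 × 10⁻³ / 1550 = 3.348 kg/(m³·d).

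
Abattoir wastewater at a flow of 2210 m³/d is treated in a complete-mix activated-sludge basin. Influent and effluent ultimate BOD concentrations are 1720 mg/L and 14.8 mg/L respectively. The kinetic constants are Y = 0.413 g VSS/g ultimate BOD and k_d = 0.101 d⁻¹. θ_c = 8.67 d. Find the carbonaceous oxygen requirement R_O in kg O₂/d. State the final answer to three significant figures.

The observed yield is Y_obs = Y/(1 + k_d·θ_c) = 0.413 / (1 + 0.101 × 8.67) = 0.413 / 1.876 = 0.2202 g VSS per g ultimate BOD removed.
Mass of ultimate BOD removed per day: Q(S₀ − S) = 2210 × 1705 g/m³ = 3768 kg/d.
Biomass synthesised: P_X = Y_obs × 3768 = 829.8 kg VSS/d.
Carbonaceous O₂ demand = substrate oxidised − cell-mass equivalent = 3768 − 1.42 × 829.8 = 2590 kg O₂/d.

R_O ≈ 2590 kg O₂/d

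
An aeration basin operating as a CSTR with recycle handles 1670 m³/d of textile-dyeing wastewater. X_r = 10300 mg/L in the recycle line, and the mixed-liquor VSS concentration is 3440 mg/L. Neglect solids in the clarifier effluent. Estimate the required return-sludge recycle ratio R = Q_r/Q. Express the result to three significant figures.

R ≈ 0.501

Mass balance around the secondary clarifier (neglecting effluent solids): R = X / (X_r − X) = 3440 / (10300 − 3440) = 0.5015.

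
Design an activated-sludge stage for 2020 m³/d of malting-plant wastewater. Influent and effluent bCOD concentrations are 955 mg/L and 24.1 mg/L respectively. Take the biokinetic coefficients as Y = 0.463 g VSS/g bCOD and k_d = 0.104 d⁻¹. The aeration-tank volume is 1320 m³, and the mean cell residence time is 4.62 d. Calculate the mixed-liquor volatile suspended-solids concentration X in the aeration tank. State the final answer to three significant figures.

X = Y·Q·ΔS·θ_c / [V·(1 + k_d θ_c)] = 0.463 × 2020 × (955 − 24.1) × 4.62 / [1320 × (1 + 0.104 × 4.62)] = 2058 mg/L.

X ≈ 2060 mg/L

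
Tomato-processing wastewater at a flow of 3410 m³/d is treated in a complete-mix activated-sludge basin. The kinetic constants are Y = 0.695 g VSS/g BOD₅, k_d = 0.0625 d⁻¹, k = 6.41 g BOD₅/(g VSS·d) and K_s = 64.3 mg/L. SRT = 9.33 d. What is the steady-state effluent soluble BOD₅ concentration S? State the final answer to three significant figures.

Effluent substrate depends only on kinetics and SRT: S = K_s(1 + k_d θ_c) / [θ_c(Yk − k_d) − 1] = 64.3 × (1 + 0.0625 × 9.33) / [9.33 × (0.695 × 6.41 − 0.0625) − 1] = 101.8 / 39.98 = 2.546 mg/L.

S ≈ 2.55 mg/L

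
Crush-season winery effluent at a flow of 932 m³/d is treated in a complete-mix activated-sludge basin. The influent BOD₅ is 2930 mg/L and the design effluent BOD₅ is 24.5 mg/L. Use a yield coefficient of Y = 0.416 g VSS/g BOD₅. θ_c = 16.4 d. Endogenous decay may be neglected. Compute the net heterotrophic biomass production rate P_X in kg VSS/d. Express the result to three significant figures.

Since k_d ≈ 0, Y_obs = Y = 0.416 g VSS/g BOD₅.
ΔS = 2930 − 24.5 = 2906 mg/L, so the substrate removal rate is 932 × 2906/1000 = 2708 kg BOD₅/d.
P_X = Y_obs · Q(S₀ − S) = 0.4160 × 2708 = 1126 kg VSS/d.

P_X ≈ 1130 kg VSS/d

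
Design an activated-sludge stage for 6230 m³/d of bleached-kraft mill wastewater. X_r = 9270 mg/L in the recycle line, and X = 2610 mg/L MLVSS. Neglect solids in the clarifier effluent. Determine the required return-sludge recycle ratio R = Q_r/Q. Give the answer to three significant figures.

R ≈ 0.392

R = Q_r/Q = X/(X_r − X) = 2610 / (9270 − 2610) = 0.3919.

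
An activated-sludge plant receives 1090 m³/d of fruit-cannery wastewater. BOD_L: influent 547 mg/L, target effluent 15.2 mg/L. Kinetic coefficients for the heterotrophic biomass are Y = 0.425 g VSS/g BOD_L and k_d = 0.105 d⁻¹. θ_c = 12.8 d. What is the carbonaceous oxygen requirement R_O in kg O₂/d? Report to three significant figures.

R_O ≈ 430 kg O₂/d

Y_obs = Y / (1 + k_d θ_c) = 0.425 / (1 + 0.105 × 12.8) = 0.425 / 2.344 = 0.1813.
ΔS = 547 − 15.2 = 531.8 mg/L, so the substrate removal rate is 1090 × 531.8/1000 = 579.7 kg BOD_L/d.
P_X = Y_obs·Q·(S₀ − S) = 0.1813 × 579.7 = 105.1 kg VSS/d.
R_O = Q·(S₀ − S) − 1.42·P_X = 579.7 − 1.42 × 105.1 = 430.4 kg O₂/d.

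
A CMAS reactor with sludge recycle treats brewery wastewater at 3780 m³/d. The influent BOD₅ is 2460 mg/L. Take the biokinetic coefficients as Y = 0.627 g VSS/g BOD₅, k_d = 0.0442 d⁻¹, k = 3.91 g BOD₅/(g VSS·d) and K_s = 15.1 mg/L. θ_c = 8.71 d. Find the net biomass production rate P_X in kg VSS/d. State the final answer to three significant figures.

Effluent substrate depends only on kinetics and SRT: S = K_s(1 + k_d θ_c) / [θ_c(Yk − k_d) − 1] = 15.1 × (1 + 0.0442 × 8.71) / [8.71 × (0.627 × 3.91 − 0.0442) − 1] = 20.91 / 19.97 = 1.047 mg/L.
Y_obs = Y / (1 + k_d θ_c) = 0.627 / (1 + 0.0442 × 8.71) = 0.627 / 1.385 = 0.4527.
ΔS = 2460 − 1.05 = 2459 mg/L, so the substrate removal rate is 3780 × 2459/1000 = 9295 kg BOD₅/d.
So the net sludge growth is P_X = 0.4527 × 9295 = 4208 kg VSS/d.

P_X ≈ 4210 kg VSS/d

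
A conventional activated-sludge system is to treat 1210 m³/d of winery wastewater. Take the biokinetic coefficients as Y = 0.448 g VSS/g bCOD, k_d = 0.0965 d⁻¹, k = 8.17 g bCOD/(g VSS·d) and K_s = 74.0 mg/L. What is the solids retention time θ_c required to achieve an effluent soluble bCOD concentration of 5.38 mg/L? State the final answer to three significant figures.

θ_c ≈ 6.60 d

At the target effluent, Y k S/(K_s+S) = 0.448×8.17×5.38/79.38 = 0.2481 d⁻¹.
Then 1/θ_c = μ − k_d = 0.2481 − 0.0965 = 0.1516 d⁻¹, giving θ_c = 6.598 d.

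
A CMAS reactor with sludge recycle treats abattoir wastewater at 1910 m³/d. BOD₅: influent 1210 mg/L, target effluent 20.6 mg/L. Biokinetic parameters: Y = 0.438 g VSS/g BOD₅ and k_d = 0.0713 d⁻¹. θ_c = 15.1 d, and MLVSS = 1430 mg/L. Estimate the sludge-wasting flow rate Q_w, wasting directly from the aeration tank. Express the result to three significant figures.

Q_w ≈ 335 m³/d

Rearranging the biomass balance for a CMAS with decay, V = Y·Q·ΔS·θ_c / [X·(1+k_d θ_c)] = 0.438 × 1910 × (1210 − 20.6) × 15.1 / [1430 × (1 + 0.0713 × 15.1)] = 1.5×10^7 / 2970 = 5060 m³.
With mixed-liquor wasting, θ_c = V/Q_w, so Q_w = V/θ_c = 5060/15.1 = 335.1 m³/d.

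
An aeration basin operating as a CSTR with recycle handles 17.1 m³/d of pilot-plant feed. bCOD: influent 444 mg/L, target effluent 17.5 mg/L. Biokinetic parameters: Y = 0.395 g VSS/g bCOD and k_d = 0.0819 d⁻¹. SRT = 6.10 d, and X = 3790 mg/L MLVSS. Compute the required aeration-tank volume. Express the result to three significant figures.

V ≈ 3.09 m³

Steady-state biomass mass balance: V·X·(1 + k_d·θ_c) = Y·Q·(S₀ − S)·θ_c, so V = 0.395 × 17.1 × (444 − 17.5) × 6.10 / [3790 × (1 + 0.0819 × 6.10)] = 1.76×10^4 / 5683 = 3.092 m³.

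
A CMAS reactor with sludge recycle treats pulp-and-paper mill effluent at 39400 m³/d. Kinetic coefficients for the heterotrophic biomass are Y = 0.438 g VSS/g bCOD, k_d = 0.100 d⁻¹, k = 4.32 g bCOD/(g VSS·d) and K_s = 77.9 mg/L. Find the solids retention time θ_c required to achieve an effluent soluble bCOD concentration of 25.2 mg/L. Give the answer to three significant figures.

θ_c ≈ 2.76 d

Specific growth rate at S = 25.2 mg/L: μ = YkS/(K_s+S) = 0.438·4.32·25.2/(77.9+25.2) = 0.4625 d⁻¹.
Then 1/θ_c = μ − k_d = 0.4625 − 0.100 = 0.3625 d⁻¹, giving θ_c = 2.759 d.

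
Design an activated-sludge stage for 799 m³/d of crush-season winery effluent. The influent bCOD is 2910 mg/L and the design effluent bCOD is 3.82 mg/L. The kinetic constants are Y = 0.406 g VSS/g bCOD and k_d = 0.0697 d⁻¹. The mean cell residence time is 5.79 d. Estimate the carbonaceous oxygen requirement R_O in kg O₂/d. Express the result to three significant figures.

R_O ≈ 1370 kg O₂/d

Y_obs = Y / (1 + k_d θ_c) = 0.406 / (1 + 0.0697 × 5.79) = 0.406 / 1.404 = 0.2893.
ΔS = 2910 − 3.82 = 2906 mg/L, so the substrate removal rate is 799 × 2906/1000 = 2322 kg bCOD/d.
P_X = Y_obs·Q·(S₀ − S) = 0.2893 × 2322 = 671.7 kg VSS/d.
R_O = Q·ΔS − 1.42 P_X = 2322 − 953.8 = 1368 kg O₂/d.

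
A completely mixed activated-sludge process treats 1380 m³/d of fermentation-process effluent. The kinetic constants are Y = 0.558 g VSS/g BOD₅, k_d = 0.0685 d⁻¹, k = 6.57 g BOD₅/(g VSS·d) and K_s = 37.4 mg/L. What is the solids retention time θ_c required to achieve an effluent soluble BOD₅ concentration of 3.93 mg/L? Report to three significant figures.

θ_c ≈ 3.57 d

From 1/θ_c = Y·k·S/(K_s + S) − k_d: Y·k·S/(K_s+S) = 0.558 × 6.57 × 3.93 / (37.4 + 3.93) = 0.3486 d⁻¹.
θ_c = 1/(μ − k_d) = 1/(0.3486 − 0.0685) = 1/0.2801 = 3.570 d.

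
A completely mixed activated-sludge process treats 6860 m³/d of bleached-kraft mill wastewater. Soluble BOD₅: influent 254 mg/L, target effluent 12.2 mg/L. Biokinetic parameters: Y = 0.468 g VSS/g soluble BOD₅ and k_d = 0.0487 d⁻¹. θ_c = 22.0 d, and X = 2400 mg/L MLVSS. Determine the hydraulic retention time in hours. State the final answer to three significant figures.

Steady-state biomass mass balance: V·X·(1 + k_d·θ_c) = Y·Q·(S₀ − S)·θ_c, so V = 0.468 × 6860 × (254 − 12.2) × 22.0 / [2400 × (1 + 0.0487 × 22.0)] = 1.71×10^7 / 4971 = 3435 m³.
HRT = V/Q = 3435 m³ / 6860 m³·d⁻¹ = 0.5008 d × 24 = 12.02 h.

τ ≈ 12.0 h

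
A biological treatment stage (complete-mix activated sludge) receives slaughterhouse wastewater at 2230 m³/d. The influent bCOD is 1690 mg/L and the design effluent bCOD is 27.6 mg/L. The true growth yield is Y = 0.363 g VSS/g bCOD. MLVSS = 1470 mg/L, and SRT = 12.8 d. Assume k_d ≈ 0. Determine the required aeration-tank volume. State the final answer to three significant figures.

V ≈ 11700 m³

With k_d = 0 the design equation reduces to V = Y Q (S₀−S) θ_c / X = 0.363 × 2230 × (1690 − 27.6) × 12.8 / 1470 = 11718 m³.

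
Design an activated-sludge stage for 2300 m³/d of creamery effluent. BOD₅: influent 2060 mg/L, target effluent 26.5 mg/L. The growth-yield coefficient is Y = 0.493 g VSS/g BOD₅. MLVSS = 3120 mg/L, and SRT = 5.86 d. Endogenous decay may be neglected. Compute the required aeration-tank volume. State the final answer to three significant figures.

V ≈ 4330 m³

V·X = Y·Q·ΔS·θ_c gives V = 0.493 × 2300 × (2060 − 26.5) × 5.86 / 3120 = 4331 m³.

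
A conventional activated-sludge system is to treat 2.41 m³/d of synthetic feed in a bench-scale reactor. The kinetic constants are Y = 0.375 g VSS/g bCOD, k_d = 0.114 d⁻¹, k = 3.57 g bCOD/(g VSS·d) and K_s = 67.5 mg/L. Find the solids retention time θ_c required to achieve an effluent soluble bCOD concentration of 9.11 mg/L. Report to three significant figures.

θ_c ≈ 22.1 d

Specific growth rate at S = 9.11 mg/L: μ = YkS/(K_s+S) = 0.375·3.57·9.11/(67.5+9.11) = 0.1592 d⁻¹.
Then 1/θ_c = μ − k_d = 0.1592 − 0.114 = 0.04520 d⁻¹, giving θ_c = 22.13 d.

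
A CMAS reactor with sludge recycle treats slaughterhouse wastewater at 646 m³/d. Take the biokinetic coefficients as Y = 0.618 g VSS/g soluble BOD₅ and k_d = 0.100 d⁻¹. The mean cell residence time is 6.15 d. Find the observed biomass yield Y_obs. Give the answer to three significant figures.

Y_obs = Y / (1 + k_d θ_c) = 0.618 / (1 + 0.100 × 6.15) = 0.618 / 1.615 = 0.3827.

Y_obs ≈ 0.383 g VSS/g soluble BOD₅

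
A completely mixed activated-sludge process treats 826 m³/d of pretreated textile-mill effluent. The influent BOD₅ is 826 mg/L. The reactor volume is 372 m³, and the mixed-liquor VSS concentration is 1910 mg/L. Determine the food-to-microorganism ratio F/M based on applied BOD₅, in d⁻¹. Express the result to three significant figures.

F/M ≈ 0.960 d⁻¹

Food-to-microorganism ratio F/M = Q S₀ / (V X) = 826 × 826 / (372.0 × 1910) = 0.9602 d⁻¹.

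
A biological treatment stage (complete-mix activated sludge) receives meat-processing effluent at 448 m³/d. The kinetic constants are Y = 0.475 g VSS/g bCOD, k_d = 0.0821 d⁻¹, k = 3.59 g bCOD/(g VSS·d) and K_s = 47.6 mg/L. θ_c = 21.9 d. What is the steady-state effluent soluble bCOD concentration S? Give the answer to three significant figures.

S ≈ 3.86 mg/L

For a completely mixed reactor with recycle the Lawrence–McCarty relation gives S = K_s·(1 + k_d·θ_c) / [θ_c·(Y·k − k_d) − 1] = 47.6 × (1 + 0.0821 × 21.9) / [21.9 × (0.475 × 3.59 − 0.0821) − 1] = 133.2 / 34.55 = 3.855 mg/L.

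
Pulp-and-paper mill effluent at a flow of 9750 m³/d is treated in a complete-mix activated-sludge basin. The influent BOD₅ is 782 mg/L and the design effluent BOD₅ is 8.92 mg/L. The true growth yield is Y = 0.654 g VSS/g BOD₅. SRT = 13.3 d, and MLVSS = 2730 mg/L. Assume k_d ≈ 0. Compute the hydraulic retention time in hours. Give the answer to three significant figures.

Biomass mass balance (decay neglected): V·X = Y·Q·(S₀ − S)·θ_c, so V = 0.654 × 9750 × (782 − 8.92) × 13.3 / 2730 = 24016 m³.
τ = V/Q = 24016/9750 = 2.463 d, or 59.12 h.

τ ≈ 59.1 h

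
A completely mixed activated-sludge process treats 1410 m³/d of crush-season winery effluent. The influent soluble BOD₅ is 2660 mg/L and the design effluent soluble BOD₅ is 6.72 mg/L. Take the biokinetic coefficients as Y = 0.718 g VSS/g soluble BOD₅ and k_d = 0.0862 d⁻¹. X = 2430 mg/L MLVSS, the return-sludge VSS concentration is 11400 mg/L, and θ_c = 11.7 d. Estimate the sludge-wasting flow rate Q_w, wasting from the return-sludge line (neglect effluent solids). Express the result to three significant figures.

Rearranging the biomass balance for a CMAS with decay, V = Y·Q·ΔS·θ_c / [X·(1+k_d θ_c)] = 0.718 × 1410 × (2660 − 6.72) × 11.7 / [2430 × (1 + 0.0862 × 11.7)] = 3.14×10^7 / 4881 = 6439 m³.
Q_w = (V·X)/(θ_c X_r) = 6439 × 2430 / (11.7 × 11400) = 117.3 m³/d.

Q_w ≈ 117 m³/d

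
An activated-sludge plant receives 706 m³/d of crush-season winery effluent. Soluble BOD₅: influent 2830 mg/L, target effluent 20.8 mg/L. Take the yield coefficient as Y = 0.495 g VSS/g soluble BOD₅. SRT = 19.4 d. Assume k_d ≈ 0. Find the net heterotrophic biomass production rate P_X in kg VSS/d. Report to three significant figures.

P_X ≈ 982 kg VSS/d

No decay correction is needed, so Y_obs = Y = 0.495.
Mass of soluble BOD₅ removed per day: Q(S₀ − S) = 706 × 2809 g/m³ = 1983 kg/d.
So the net sludge growth is P_X = 0.4950 × 1983 = 981.7 kg VSS/d.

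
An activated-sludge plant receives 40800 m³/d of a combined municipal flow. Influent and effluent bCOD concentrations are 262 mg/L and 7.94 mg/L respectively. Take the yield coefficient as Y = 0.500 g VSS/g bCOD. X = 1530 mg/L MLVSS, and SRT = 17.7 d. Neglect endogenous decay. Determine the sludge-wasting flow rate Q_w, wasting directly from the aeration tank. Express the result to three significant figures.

With k_d = 0 the design equation reduces to V = Y Q (S₀−S) θ_c / X = 0.500 × 40800 × (262 − 7.94) × 17.7 / 1530 = 59958 m³.
For wasting at MLVSS concentration, Q_w = V/θ_c = 59958/17.7 = 3387 m³/d.

Q_w ≈ 3390 m³/d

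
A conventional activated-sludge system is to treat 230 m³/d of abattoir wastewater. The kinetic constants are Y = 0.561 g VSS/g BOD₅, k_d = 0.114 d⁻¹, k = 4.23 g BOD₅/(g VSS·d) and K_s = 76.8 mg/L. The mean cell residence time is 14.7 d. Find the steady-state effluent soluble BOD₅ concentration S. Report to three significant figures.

From the Monod/SRT balance for a CMAS, S = K_s·(1+k_d θ_c)/[θ_c·(Y k − k_d) − 1] = 76.8 × (1 + 0.114 × 14.7) / [14.7 × (0.561 × 4.23 − 0.114) − 1] = 205.5 / 32.21 = 6.380 mg/L.

S ≈ 6.38 mg/L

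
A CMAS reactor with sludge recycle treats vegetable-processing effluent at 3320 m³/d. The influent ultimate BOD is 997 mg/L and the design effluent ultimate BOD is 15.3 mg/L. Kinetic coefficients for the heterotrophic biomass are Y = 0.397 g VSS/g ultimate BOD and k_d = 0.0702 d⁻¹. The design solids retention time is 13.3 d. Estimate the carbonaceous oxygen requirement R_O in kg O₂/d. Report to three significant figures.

Y_obs = Y / (1 + k_d θ_c) = 0.397 / (1 + 0.0702 × 13.3) = 0.397 / 1.934 = 0.2053.
ΔS = 997 − 15.3 = 981.7 mg/L, so the substrate removal rate is 3320 × 981.7/1000 = 3259 kg ultimate BOD/d.
Net sludge production P_X = 0.2053 × 3259 = 669.2 kg VSS/d.
R_O = Q·(S₀ − S) − 1.42·P_X = 3259 − 1.42 × 669.2 = 2309 kg O₂/d.

R_O ≈ 2310 kg O₂/d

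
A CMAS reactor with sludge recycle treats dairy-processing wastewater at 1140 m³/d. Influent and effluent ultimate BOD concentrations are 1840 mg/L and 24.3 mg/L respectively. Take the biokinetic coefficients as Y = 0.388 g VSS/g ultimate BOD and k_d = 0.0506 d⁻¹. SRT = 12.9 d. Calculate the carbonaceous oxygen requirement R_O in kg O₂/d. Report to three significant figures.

R_O ≈ 1380 kg O₂/d

Y_obs = Y / (1 + k_d θ_c) = 0.388 / (1 + 0.0506 × 12.9) = 0.388 / 1.653 = 0.2348.
Substrate removed = Q·(S₀ − S) = 1140 m³/d × (1840 − 24.3) g/m³ = 2.07×10^6 g/d = 2070 kg/d.
P_X = Y_obs·Q·(S₀ − S) = 0.2348 × 2070 = 485.9 kg VSS/d.
R_O = Q·ΔS − 1.42 P_X = 2070 − 690.0 = 1380 kg O₂/d.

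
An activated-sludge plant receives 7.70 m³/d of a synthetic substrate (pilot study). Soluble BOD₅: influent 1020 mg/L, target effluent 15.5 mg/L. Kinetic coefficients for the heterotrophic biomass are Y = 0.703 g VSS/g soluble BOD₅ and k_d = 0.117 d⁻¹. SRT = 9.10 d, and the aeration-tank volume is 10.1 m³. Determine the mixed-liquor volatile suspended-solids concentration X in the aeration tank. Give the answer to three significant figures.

X ≈ 2370 mg/L

From V·X·(1 + k_d·θ_c) = Y·Q·(S₀ − S)·θ_c: X = 0.703 × 7.70 × (1020 − 15.5) × 9.10 / [10.1 × (1 + 0.117 × 9.10)] = 2373 mg/L.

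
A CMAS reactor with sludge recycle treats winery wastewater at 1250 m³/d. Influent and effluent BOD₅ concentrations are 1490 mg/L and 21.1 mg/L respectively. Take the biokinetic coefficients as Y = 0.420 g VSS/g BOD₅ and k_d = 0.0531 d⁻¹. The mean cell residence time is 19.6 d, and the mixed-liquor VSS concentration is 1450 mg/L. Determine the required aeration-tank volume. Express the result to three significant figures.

V ≈ 5110 m³

From the SRT design equation V = Y Q (S₀−S) θ_c / [X (1 + k_d θ_c)] = 0.420 × 1250 × (1490 − 21.1) × 19.6 / [1450 × (1 + 0.0531 × 19.6)] = 1.51×10^7 / 2959 = 5108 m³.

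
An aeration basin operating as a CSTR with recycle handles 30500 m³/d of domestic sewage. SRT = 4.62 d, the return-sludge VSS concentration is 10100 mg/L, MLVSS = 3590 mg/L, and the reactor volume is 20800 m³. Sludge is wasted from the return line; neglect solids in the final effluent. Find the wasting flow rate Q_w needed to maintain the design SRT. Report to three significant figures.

Q_w ≈ 1600 m³/d

Q_w = (V·X)/(θ_c X_r) = 20800 × 3590 / (4.62 × 10100) = 1600 m³/d.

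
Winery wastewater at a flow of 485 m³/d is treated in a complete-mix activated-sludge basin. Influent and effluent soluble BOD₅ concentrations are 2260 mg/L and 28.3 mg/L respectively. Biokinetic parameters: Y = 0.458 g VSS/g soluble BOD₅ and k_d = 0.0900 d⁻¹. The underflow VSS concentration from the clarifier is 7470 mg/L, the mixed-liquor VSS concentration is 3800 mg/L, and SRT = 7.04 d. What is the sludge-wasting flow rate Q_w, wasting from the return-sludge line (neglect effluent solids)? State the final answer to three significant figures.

Steady-state biomass mass balance: V·X·(1 + k_d·θ_c) = Y·Q·(S₀ − S)·θ_c, so V = 0.458 × 485 × (2260 − 28.3) × 7.04 / [3800 × (1 + 0.0900 × 7.04)] = 3.49×10^6 / 6208 = 562.2 m³.
θ_c = V·X/(Q_w·X_r) when wasting from the recycle, so Q_w = V·X/(θ_c·X_r) = 562.2 × 3800 / (7.04 × 7470) = 40.62 m³/d.

Q_w ≈ 40.6 m³/d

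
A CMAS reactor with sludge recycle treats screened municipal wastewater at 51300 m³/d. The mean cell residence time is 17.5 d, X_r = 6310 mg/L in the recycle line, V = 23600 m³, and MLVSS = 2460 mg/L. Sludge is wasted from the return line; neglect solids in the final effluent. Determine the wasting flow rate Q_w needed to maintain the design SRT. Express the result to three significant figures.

θ_c = V·X/(Q_w·X_r) when wasting from the recycle, so Q_w = V·X/(θ_c·X_r) = 23600 × 2460 / (17.5 × 6310) = 525.8 m³/d.

Q_w ≈ 526 m³/d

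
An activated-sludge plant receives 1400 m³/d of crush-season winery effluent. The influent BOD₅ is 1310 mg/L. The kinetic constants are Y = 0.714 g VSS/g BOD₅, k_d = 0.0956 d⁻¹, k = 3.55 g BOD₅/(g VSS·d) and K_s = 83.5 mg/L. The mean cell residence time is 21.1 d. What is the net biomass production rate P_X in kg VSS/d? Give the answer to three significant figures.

P_X ≈ 432 kg VSS/d

Effluent substrate depends only on kinetics and SRT: S = K_s(1 + k_d θ_c) / [θ_c(Yk − k_d) − 1] = 83.5 × (1 + 0.0956 × 21.1) / [21.1 × (0.714 × 3.55 − 0.0956) − 1] = 251.9 / 50.47 = 4.992 mg/L.
Y_obs = Y / (1 + k_d θ_c) = 0.714 / (1 + 0.0956 × 21.1) = 0.714 / 3.017 = 0.2366.
Q·(S₀ − S) = 1400 × (1310 − 4.99) × 10⁻³ = 1827 kg/d removed.
So the net sludge growth is P_X = 0.2366 × 1827 = 432.4 kg VSS/d.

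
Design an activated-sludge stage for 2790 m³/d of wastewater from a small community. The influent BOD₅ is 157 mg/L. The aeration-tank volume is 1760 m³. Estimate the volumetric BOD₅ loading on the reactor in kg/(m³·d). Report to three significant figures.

L_v = Q S₀ / V = 2790 × 157 × 10⁻³ / 1760 = 0.2489 kg/(m³·d).

L_v ≈ 0.249 kg BOD₅/(m³·d)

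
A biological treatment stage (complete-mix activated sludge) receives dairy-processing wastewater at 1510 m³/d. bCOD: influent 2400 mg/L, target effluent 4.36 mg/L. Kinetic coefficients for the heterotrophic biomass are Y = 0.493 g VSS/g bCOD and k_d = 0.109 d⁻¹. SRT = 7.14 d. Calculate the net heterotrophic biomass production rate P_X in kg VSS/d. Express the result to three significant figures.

Correct the yield for decay: Y_obs = Y/(1 + k_d θ_c) = 0.493 / (1 + 0.109 × 7.14) = 0.493 / 1.778 = 0.2772.
Mass of bCOD removed per day: Q(S₀ − S) = 1510 × 2396 g/m³ = 3617 kg/d.
Biomass produced: P_X = Y_obs·Q·ΔS = 0.2772 × 3617 ≈ 1003 kg VSS/d.

P_X ≈ 1000 kg VSS/d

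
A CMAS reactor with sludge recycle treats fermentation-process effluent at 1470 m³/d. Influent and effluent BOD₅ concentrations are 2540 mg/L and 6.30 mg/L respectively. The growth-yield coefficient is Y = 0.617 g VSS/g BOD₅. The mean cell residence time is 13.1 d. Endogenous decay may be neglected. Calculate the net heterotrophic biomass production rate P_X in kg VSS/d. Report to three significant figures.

With endogenous decay neglected, the observed yield equals the true yield: Y_obs = Y = 0.617 g VSS/g BOD₅.
Mass of BOD₅ removed per day: Q(S₀ − S) = 1470 × 2534 g/m³ = 3725 kg/d.
P_X = Y_obs · Q(S₀ − S) = 0.6170 × 3725 = 2298 kg VSS/d.

P_X ≈ 2300 kg VSS/d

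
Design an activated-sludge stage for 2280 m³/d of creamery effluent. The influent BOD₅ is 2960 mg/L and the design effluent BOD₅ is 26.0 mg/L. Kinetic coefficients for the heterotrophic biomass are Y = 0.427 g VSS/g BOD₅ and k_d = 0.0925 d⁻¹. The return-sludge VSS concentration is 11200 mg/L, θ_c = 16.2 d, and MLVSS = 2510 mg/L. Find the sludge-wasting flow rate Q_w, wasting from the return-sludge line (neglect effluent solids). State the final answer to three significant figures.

Steady-state biomass mass balance: V·X·(1 + k_d·θ_c) = Y·Q·(S₀ − S)·θ_c, so V = 0.427 × 2280 × (2960 − 26.0) × 16.2 / [2510 × (1 + 0.0925 × 16.2)] = 4.63×10^7 / 6271 = 7379 m³.
Q_w = (V·X)/(θ_c X_r) = 7379 × 2510 / (16.2 × 11200) = 102.1 m³/d.

Q_w ≈ 102 m³/d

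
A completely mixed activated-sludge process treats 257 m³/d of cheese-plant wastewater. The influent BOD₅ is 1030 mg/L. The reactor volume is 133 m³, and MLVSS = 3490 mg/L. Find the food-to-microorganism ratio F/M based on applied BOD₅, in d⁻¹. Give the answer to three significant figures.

F/M ≈ 0.570 d⁻¹

Food-to-microorganism ratio F/M = Q S₀ / (V X) = 257 × 1030 / (133.0 × 3490) = 0.5703 d⁻¹.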